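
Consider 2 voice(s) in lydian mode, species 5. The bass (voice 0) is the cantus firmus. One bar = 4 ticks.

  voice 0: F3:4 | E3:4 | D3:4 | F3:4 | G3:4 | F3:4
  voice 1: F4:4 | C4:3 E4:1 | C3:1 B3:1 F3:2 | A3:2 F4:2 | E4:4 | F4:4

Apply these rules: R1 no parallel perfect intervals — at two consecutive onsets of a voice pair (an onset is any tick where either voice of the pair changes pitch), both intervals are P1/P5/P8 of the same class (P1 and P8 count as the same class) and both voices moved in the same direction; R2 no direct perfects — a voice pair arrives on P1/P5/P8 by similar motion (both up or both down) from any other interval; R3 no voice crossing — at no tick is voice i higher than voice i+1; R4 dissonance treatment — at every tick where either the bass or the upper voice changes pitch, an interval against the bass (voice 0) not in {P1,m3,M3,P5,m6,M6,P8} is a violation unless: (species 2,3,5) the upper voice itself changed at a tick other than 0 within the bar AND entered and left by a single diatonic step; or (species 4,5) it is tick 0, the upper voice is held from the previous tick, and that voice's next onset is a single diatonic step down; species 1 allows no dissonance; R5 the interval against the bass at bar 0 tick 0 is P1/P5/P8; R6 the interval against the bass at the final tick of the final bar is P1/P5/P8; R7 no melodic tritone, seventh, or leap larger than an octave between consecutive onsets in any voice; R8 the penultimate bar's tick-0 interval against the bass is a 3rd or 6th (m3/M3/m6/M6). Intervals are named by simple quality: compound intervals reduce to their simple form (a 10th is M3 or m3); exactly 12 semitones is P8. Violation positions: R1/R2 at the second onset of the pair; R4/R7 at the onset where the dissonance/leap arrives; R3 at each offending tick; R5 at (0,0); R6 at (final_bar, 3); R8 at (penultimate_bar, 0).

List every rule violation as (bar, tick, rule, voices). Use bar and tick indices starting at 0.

bar 0: v0=F3 v1=F4 downbeat P8
bar 1: v0=E3 v1=C4 downbeat m6
bar 2: v0=D3 v1=C3 downbeat M2
bar 3: v0=F3 v1=A3 downbeat M3
bar 4: v0=G3 v1=E4 downbeat M6
bar 5: v0=F3 v1=F4 downbeat P8
  -> R3 @ bar 2 tick 0 v(0, 1): D3 above C3
  -> R4 @ bar 2 tick 0 v(0, 1): D3/C3 M2 untreated
  -> R7 @ bar 2 tick 0 v(1,): E4->C3 leap 16st
  -> R7 @ bar 2 tick 1 v(1,): C3->B3 leap 11st
  -> R7 @ bar 2 tick 2 v(1,): B3->F3 leap 6st

(2, 0, R3, (0, 1))
(2, 0, R4, (0, 1))
(2, 0, R7, (1,))
(2, 1, R7, (1,))
(2, 2, R7, (1,))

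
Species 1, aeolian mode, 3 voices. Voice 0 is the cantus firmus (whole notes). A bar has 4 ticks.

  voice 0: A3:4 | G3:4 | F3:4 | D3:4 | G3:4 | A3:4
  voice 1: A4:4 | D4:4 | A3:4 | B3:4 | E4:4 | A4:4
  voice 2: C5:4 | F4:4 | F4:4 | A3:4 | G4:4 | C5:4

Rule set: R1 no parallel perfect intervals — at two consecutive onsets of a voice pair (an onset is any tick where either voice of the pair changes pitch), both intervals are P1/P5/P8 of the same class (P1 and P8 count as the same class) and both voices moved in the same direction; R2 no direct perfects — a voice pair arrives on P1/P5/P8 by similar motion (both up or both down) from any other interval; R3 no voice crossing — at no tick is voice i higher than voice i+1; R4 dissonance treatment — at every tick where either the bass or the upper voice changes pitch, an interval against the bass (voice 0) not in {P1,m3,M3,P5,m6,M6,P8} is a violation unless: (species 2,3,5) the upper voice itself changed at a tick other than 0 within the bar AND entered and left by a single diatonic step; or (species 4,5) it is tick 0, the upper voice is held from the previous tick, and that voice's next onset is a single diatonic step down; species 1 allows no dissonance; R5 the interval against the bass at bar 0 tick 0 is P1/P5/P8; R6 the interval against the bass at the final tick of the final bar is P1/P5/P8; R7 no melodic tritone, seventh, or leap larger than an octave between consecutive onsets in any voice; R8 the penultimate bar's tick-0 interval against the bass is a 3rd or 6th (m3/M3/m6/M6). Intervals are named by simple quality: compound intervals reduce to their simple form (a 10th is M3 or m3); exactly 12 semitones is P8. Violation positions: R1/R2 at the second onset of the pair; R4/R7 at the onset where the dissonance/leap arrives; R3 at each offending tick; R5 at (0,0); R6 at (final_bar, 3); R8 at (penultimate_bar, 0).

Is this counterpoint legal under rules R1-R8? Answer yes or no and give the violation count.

No (13 violations)

bar 0: v0=A3 v1=A4 v2=C5 (m3)
bar 1: v0=G3 v1=D4 v2=F4 (m7)
bar 2: v0=F3 v1=A3 v2=F4 (P8)
bar 3: v0=D3 v1=B3 v2=A3 (P5)
bar 4: v0=G3 v1=E4 v2=G4 (P8)
bar 5: v0=A3 v1=A4 v2=C5 (m3)
  R5 @ bar0.0: opens on m3
  R2 @ bar1.0: A3/A4 P8 -> G3/D4 P5 similar
  R4 @ bar1.0: G3/F4 m7 untreated
  R2 @ bar3.0: F3/F4 P8 -> D3/A3 P5 similar
  R3 @ bar3.0: B3 above A3
  R3 @ bar3.1: B3 above A3
  R3 @ bar3.2: B3 above A3
  R3 @ bar3.3: B3 above A3
  R2 @ bar4.0: D3/A3 P5 -> G3/G4 P8 similar
  R7 @ bar4.0: A3->G4 leap 10st
  R8 @ bar4.0: penult P8 not 3rd/6th
  R2 @ bar5.0: G3/E4 M6 -> A3/A4 P8 similar
  R6 @ bar5.3: closes on m3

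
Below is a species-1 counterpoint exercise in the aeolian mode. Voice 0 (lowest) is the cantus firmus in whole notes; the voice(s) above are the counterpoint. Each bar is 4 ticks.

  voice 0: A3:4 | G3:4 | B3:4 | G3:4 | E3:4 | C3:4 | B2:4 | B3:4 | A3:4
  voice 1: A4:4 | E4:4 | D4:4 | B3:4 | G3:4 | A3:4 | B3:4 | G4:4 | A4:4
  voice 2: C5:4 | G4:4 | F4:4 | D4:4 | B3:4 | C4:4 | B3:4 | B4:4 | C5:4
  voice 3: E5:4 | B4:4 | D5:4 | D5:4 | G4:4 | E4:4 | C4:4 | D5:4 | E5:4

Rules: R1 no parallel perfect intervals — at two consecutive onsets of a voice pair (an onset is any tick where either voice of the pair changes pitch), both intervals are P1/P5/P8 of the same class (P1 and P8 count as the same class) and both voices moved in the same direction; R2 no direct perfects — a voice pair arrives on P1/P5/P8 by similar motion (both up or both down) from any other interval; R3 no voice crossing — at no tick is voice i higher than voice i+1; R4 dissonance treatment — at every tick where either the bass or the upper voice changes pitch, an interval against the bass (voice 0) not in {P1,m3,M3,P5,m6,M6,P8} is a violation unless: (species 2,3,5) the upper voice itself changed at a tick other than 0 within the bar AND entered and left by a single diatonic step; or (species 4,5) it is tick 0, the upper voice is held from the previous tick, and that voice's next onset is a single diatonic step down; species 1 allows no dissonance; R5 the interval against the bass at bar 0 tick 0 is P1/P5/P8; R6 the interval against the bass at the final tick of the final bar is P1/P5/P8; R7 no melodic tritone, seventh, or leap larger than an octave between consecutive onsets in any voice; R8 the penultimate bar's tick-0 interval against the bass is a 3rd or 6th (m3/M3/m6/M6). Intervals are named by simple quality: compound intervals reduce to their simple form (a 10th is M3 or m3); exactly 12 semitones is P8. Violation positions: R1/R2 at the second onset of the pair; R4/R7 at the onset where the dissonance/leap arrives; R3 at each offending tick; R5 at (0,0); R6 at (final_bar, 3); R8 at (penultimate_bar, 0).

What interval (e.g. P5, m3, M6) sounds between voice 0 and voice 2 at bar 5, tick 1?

voice 0=C3 voice 2=C4 -> P8

P8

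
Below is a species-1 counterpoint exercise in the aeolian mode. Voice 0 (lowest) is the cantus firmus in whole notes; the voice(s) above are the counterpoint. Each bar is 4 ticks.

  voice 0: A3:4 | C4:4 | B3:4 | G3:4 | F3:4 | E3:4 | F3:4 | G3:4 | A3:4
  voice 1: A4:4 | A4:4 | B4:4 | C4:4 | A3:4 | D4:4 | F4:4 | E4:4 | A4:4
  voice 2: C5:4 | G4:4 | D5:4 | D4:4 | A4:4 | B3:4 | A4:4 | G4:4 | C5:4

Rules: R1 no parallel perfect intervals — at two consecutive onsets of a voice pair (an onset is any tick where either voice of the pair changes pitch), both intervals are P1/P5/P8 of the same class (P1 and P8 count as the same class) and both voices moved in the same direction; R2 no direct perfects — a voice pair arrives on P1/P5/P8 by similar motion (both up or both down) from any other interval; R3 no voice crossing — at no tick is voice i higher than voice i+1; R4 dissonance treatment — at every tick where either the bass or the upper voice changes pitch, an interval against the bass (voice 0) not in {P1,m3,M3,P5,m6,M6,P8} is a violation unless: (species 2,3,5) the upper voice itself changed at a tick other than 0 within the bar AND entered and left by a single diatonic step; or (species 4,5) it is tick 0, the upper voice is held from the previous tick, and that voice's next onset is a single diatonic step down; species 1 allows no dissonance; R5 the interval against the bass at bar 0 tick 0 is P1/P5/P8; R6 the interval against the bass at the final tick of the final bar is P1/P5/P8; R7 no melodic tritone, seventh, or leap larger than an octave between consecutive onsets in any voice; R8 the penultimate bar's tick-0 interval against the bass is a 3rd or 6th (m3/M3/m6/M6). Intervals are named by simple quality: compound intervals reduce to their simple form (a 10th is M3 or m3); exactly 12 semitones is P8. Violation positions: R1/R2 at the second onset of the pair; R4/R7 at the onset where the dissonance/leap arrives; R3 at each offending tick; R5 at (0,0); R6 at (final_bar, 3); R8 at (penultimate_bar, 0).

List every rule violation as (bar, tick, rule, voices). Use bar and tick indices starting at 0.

bar 0: v0=A3 v1=A4 v2=C5 downbeat m3
bar 1: v0=C4 v1=A4 v2=G4 downbeat P5
bar 2: v0=B3 v1=B4 v2=D5 downbeat m3
bar 3: v0=G3 v1=C4 v2=D4 downbeat P5
bar 4: v0=F3 v1=A3 v2=A4 downbeat M3
bar 5: v0=E3 v1=D4 v2=B3 downbeat P5
bar 6: v0=F3 v1=F4 v2=A4 downbeat M3
bar 7: v0=G3 v1=E4 v2=G4 downbeat P8
bar 8: v0=A3 v1=A4 v2=C5 downbeat m3
  -> R5 @ bar 0 tick 0 v(0, 2): opens on m3
  -> R3 @ bar 1 tick 0 v(1, 2): A4 above G4
  -> R3 @ bar 1 tick 1 v(1, 2): A4 above G4
  -> R3 @ bar 1 tick 2 v(1, 2): A4 above G4
  -> R3 @ bar 1 tick 3 v(1, 2): A4 above G4
  -> R2 @ bar 3 tick 0 v(0, 2): B3/D5 m3 -> G3/D4 P5 similar
  -> R4 @ bar 3 tick 0 v(0, 1): G3/C4 P4 untreated
  -> R7 @ bar 3 tick 0 v(1,): B4->C4 leap 11st
  -> R2 @ bar 5 tick 0 v(0, 2): F3/A4 M3 -> E3/B3 P5 similar
  -> R3 @ bar 5 tick 0 v(1, 2): D4 above B3
  -> R4 @ bar 5 tick 0 v(0, 1): E3/D4 m7 untreated
  -> R7 @ bar 5 tick 0 v(2,): A4->B3 leap 10st
  -> R3 @ bar 5 tick 1 v(1, 2): D4 above B3
  -> R3 @ bar 5 tick 2 v(1, 2): D4 above B3
  -> R3 @ bar 5 tick 3 v(1, 2): D4 above B3
  -> R2 @ bar 6 tick 0 v(0, 1): E3/D4 m7 -> F3/F4 P8 similar
  -> R7 @ bar 6 tick 0 v(2,): B3->A4 leap 10st
  -> R8 @ bar 7 tick 0 v(0, 2): penult P8 not 3rd/6th
  -> R2 @ bar 8 tick 0 v(0, 1): G3/E4 M6 -> A3/A4 P8 similar
  -> R6 @ bar 8 tick 3 v(0, 2): closes on m3

(0, 0, R5, (0, 2))
(1, 0, R3, (1, 2))
(1, 1, R3, (1, 2))
(1, 2, R3, (1, 2))
(1, 3, R3, (1, 2))
(3, 0, R2, (0, 2))
(3, 0, R4, (0, 1))
(3, 0, R7, (1,))
(5, 0, R2, (0, 2))
(5, 0, R3, (1, 2))
(5, 0, R4, (0, 1))
(5, 0, R7, (2,))
(5, 1, R3, (1, 2))
(5, 2, R3, (1, 2))
(5, 3, R3, (1, 2))
(6, 0, R2, (0, 1))
(6, 0, R7, (2,))
(7, 0, R8, (0, 2))
(8, 0, R2, (0, 1))
(8, 3, R6, (0, 2))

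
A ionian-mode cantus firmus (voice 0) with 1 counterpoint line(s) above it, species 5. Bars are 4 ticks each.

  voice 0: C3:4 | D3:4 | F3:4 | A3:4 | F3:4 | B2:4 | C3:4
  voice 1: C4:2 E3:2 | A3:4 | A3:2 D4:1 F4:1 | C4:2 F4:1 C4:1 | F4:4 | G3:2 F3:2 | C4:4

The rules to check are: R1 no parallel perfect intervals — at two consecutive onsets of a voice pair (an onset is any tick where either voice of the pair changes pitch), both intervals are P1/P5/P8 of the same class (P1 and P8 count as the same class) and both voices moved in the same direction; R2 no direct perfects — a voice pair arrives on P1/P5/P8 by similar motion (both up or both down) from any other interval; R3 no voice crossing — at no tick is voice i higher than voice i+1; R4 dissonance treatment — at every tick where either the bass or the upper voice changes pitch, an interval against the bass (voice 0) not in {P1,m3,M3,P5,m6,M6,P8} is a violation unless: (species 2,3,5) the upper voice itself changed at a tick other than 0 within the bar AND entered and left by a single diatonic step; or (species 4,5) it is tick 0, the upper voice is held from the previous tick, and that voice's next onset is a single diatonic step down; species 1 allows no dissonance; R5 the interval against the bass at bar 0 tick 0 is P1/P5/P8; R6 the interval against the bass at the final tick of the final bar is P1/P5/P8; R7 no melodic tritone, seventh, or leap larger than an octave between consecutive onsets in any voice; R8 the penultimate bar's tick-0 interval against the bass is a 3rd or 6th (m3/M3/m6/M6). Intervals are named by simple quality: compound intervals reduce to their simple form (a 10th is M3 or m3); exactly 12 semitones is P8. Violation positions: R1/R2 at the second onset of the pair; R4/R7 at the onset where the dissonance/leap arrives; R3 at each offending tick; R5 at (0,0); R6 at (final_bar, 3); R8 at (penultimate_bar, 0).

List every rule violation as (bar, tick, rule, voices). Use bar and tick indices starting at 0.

(1, 0, R2, (0, 1))
(5, 0, R7, (0,))
(5, 0, R7, (1,))
(5, 2, R4, (0, 1))
(6, 0, R2, (0, 1))

bar 0: v0=C3 v1=C4 downbeat P8
bar 1: v0=D3 v1=A3 downbeat P5
bar 2: v0=F3 v1=A3 downbeat M3
bar 3: v0=A3 v1=C4 downbeat m3
bar 4: v0=F3 v1=F4 downbeat P8
bar 5: v0=B2 v1=G3 downbeat m6
bar 6: v0=C3 v1=C4 downbeat P8
  -> R2 @ bar 1 tick 0 v(0, 1): C3/E3 M3 -> D3/A3 P5 similar
  -> R7 @ bar 5 tick 0 v(0,): F3->B2 leap 6st
  -> R7 @ bar 5 tick 0 v(1,): F4->G3 leap 10st
  -> R4 @ bar 5 tick 2 v(0, 1): B2/F3 TT untreated
  -> R2 @ bar 6 tick 0 v(0, 1): B2/F3 TT -> C3/C4 P8 similar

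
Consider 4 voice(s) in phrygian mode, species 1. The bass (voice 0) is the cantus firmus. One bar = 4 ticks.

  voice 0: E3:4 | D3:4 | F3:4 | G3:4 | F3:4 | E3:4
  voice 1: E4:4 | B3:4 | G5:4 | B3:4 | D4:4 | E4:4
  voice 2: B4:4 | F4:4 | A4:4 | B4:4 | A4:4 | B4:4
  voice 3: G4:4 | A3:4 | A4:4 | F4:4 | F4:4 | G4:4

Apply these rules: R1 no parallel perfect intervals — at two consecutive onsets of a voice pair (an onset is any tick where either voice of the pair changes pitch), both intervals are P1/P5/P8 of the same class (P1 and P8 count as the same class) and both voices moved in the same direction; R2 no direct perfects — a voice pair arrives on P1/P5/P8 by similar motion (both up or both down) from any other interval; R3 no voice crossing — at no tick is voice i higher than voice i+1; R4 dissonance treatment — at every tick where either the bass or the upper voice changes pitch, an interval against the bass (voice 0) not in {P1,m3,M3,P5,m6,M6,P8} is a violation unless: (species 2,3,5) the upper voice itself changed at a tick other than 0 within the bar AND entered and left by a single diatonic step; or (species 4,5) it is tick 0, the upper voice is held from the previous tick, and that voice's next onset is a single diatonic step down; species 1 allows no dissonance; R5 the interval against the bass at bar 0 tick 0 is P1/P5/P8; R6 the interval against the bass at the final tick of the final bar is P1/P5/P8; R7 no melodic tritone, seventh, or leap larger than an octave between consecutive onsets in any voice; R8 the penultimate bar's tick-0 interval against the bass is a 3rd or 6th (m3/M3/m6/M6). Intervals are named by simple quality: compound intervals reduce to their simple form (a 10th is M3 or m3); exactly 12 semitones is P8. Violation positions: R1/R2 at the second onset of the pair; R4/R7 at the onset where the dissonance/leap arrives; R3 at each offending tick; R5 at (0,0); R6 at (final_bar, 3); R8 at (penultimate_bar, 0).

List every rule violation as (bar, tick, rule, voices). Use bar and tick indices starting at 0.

bar 0: v0=E3 v1=E4 v2=B4 v3=G4 downbeat m3
bar 1: v0=D3 v1=B3 v2=F4 v3=A3 downbeat P5
bar 2: v0=F3 v1=G5 v2=A4 v3=A4 downbeat M3
bar 3: v0=G3 v1=B3 v2=B4 v3=F4 downbeat m7
bar 4: v0=F3 v1=D4 v2=A4 v3=F4 downbeat P8
bar 5: v0=E3 v1=E4 v2=B4 v3=G4 downbeat m3
  -> R3 @ bar 0 tick 0 v(2, 3): B4 above G4
  -> R5 @ bar 0 tick 0 v(0, 3): opens on m3
  -> R3 @ bar 0 tick 1 v(2, 3): B4 above G4
  -> R3 @ bar 0 tick 2 v(2, 3): B4 above G4
  -> R3 @ bar 0 tick 3 v(2, 3): B4 above G4
  -> R2 @ bar 1 tick 0 v(0, 3): E3/G4 m3 -> D3/A3 P5 similar
  -> R3 @ bar 1 tick 0 v(2, 3): F4 above A3
  -> R7 @ bar 1 tick 0 v(2,): B4->F4 leap 6st
  -> R7 @ bar 1 tick 0 v(3,): G4->A3 leap 10st
  -> R3 @ bar 1 tick 1 v(2, 3): F4 above A3
  -> R3 @ bar 1 tick 2 v(2, 3): F4 above A3
  -> R3 @ bar 1 tick 3 v(2, 3): F4 above A3
  -> R2 @ bar 2 tick 0 v(2, 3): F4/A3 m6 -> A4/A4 P1 similar
  -> R3 @ bar 2 tick 0 v(1, 2): G5 above A4
  -> R4 @ bar 2 tick 0 v(0, 1): F3/G5 M2 untreated
  -> R7 @ bar 2 tick 0 v(1,): B3->G5 leap 20st
  -> R3 @ bar 2 tick 1 v(1, 2): G5 above A4
  -> R3 @ bar 2 tick 2 v(1, 2): G5 above A4
  -> R3 @ bar 2 tick 3 v(1, 2): G5 above A4
  -> R3 @ bar 3 tick 0 v(2, 3): B4 above F4
  -> R4 @ bar 3 tick 0 v(0, 3): G3/F4 m7 untreated
  -> R7 @ bar 3 tick 0 v(1,): G5->B3 leap 20st
  -> R3 @ bar 3 tick 1 v(2, 3): B4 above F4
  -> R3 @ bar 3 tick 2 v(2, 3): B4 above F4
  -> R3 @ bar 3 tick 3 v(2, 3): B4 above F4
  -> R3 @ bar 4 tick 0 v(2, 3): A4 above F4
  -> R8 @ bar 4 tick 0 v(0, 3): penult P8 not 3rd/6th
  -> R3 @ bar 4 tick 1 v(2, 3): A4 above F4
  -> R3 @ bar 4 tick 2 v(2, 3): A4 above F4
  -> R3 @ bar 4 tick 3 v(2, 3): A4 above F4
  -> R1 @ bar 5 tick 0 v(1, 2): D4/A4 P5 -> E4/B4 P5 similar
  -> R3 @ bar 5 tick 0 v(2, 3): B4 above G4
  -> R3 @ bar 5 tick 1 v(2, 3): B4 above G4
  -> R3 @ bar 5 tick 2 v(2, 3): B4 above G4
  -> R3 @ bar 5 tick 3 v(2, 3): B4 above G4
  -> R6 @ bar 5 tick 3 v(0, 3): closes on m3

(0, 0, R3, (2, 3))
(0, 0, R5, (0, 3))
(0, 1, R3, (2, 3))
(0, 2, R3, (2, 3))
(0, 3, R3, (2, 3))
(1, 0, R2, (0, 3))
(1, 0, R3, (2, 3))
(1, 0, R7, (2,))
(1, 0, R7, (3,))
(1, 1, R3, (2, 3))
(1, 2, R3, (2, 3))
(1, 3, R3, (2, 3))
(2, 0, R2, (2, 3))
(2, 0, R3, (1, 2))
(2, 0, R4, (0, 1))
(2, 0, R7, (1,))
(2, 1, R3, (1, 2))
(2, 2, R3, (1, 2))
(2, 3, R3, (1, 2))
(3, 0, R3, (2, 3))
(3, 0, R4, (0, 3))
(3, 0, R7, (1,))
(3, 1, R3, (2, 3))
(3, 2, R3, (2, 3))
(3, 3, R3, (2, 3))
(4, 0, R3, (2, 3))
(4, 0, R8, (0, 3))
(4, 1, R3, (2, 3))
(4, 2, R3, (2, 3))
(4, 3, R3, (2, 3))
(5, 0, R1, (1, 2))
(5, 0, R3, (2, 3))
(5, 1, R3, (2, 3))
(5, 2, R3, (2, 3))
(5, 3, R3, (2, 3))
(5, 3, R6, (0, 3))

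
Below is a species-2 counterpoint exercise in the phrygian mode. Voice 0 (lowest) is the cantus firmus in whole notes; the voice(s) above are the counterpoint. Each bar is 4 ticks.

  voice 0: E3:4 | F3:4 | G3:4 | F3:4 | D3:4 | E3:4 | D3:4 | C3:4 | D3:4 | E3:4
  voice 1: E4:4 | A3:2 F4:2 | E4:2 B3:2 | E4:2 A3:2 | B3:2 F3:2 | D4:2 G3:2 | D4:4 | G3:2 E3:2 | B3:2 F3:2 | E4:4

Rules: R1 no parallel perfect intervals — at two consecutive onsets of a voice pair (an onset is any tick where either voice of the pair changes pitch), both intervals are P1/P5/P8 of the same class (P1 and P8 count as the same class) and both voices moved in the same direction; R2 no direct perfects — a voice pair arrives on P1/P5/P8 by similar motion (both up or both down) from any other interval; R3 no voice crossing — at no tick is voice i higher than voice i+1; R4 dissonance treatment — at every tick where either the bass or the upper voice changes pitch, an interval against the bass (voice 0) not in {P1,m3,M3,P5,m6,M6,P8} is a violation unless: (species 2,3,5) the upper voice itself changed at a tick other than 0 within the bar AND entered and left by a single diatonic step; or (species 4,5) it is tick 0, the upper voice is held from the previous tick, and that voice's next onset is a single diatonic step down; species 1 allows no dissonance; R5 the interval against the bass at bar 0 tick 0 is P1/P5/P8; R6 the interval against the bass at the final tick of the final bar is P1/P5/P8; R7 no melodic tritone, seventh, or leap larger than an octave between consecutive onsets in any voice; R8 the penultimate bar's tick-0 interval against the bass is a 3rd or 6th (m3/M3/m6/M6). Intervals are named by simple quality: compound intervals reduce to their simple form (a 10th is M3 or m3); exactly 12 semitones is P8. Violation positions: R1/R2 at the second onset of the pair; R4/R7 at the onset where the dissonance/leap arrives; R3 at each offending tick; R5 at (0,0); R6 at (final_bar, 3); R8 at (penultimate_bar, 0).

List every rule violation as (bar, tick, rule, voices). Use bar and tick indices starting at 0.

(3, 0, R4, (0, 1))
(4, 2, R7, (1,))
(5, 0, R4, (0, 1))
(7, 0, R2, (0, 1))
(8, 2, R7, (1,))
(9, 0, R2, (0, 1))
(9, 0, R7, (1,))

bar 0: v0=E3 v1=E4 downbeat P8
bar 1: v0=F3 v1=A3 downbeat M3
bar 2: v0=G3 v1=E4 downbeat M6
bar 3: v0=F3 v1=E4 downbeat M7
bar 4: v0=D3 v1=B3 downbeat M6
bar 5: v0=E3 v1=D4 downbeat m7
bar 6: v0=D3 v1=D4 downbeat P8
bar 7: v0=C3 v1=G3 downbeat P5
bar 8: v0=D3 v1=B3 downbeat M6
bar 9: v0=E3 v1=E4 downbeat P8
  -> R4 @ bar 3 tick 0 v(0, 1): F3/E4 M7 untreated
  -> R7 @ bar 4 tick 2 v(1,): B3->F3 leap 6st
  -> R4 @ bar 5 tick 0 v(0, 1): E3/D4 m7 untreated
  -> R2 @ bar 7 tick 0 v(0, 1): D3/D4 P8 -> C3/G3 P5 similar
  -> R7 @ bar 8 tick 2 v(1,): B3->F3 leap 6st
  -> R2 @ bar 9 tick 0 v(0, 1): D3/F3 m3 -> E3/E4 P8 similar
  -> R7 @ bar 9 tick 0 v(1,): F3->E4 leap 11st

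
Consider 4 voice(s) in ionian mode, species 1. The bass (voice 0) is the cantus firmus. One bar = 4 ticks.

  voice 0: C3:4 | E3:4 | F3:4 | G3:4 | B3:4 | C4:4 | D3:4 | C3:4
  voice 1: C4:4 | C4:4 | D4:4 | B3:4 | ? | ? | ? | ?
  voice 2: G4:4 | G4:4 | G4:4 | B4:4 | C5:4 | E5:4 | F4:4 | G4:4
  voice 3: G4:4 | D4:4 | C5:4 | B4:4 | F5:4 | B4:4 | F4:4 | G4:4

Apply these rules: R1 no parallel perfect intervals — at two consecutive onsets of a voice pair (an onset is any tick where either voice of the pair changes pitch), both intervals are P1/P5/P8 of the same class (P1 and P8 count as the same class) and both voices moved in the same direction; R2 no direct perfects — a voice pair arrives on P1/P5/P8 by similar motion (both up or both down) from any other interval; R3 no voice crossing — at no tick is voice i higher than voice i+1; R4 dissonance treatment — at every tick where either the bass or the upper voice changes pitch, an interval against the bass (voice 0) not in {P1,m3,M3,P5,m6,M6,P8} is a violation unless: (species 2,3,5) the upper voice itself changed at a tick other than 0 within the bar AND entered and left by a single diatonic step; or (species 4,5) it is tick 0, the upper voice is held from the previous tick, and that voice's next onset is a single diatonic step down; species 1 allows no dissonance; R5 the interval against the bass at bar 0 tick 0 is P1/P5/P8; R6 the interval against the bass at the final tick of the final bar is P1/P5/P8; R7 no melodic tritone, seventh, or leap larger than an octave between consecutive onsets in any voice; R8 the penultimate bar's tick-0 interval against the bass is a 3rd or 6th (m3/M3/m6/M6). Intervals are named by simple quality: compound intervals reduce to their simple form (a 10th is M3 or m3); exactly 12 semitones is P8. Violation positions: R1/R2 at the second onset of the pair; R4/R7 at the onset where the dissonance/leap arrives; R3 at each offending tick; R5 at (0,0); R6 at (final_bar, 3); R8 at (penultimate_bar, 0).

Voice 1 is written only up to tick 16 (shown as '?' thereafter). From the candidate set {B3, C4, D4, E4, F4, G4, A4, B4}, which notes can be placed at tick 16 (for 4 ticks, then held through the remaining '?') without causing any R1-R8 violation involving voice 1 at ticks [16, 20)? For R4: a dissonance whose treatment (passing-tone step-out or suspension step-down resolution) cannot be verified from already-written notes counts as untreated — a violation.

B3: legal
C4: violates R1,R4
D4: legal
E4: violates R4
F4: violates R1,R2,R4,R7
G4: legal
A4: violates R4,R7
B4: violates R2

{B3, D4, G4}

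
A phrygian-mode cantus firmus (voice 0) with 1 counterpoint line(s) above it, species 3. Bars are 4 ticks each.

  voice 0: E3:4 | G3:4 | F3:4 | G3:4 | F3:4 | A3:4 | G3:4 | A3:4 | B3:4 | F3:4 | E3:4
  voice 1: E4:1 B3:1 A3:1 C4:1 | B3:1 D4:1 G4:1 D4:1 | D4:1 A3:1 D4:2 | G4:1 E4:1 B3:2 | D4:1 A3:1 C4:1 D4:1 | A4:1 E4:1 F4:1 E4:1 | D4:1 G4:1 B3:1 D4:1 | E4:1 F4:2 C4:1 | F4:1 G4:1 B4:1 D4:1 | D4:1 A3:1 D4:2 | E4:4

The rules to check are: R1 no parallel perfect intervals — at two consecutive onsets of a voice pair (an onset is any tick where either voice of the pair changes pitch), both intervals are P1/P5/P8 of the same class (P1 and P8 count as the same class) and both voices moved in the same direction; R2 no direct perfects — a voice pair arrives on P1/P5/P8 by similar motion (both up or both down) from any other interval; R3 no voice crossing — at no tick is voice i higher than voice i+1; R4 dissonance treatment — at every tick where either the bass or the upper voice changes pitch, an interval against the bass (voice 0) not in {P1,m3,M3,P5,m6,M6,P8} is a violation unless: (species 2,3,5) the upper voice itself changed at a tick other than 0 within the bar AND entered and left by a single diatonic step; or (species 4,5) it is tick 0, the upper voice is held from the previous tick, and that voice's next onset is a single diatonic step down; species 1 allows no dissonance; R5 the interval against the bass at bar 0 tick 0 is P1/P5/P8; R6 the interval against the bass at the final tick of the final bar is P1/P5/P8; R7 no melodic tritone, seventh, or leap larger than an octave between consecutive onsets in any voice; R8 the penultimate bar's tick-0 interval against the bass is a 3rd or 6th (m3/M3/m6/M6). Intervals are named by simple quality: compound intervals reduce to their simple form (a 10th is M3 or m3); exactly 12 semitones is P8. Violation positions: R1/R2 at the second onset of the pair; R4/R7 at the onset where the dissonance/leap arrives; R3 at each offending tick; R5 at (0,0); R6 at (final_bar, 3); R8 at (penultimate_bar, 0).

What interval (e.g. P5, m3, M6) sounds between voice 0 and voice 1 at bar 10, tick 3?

voice 0=E3 voice 1=E4 -> P8

P8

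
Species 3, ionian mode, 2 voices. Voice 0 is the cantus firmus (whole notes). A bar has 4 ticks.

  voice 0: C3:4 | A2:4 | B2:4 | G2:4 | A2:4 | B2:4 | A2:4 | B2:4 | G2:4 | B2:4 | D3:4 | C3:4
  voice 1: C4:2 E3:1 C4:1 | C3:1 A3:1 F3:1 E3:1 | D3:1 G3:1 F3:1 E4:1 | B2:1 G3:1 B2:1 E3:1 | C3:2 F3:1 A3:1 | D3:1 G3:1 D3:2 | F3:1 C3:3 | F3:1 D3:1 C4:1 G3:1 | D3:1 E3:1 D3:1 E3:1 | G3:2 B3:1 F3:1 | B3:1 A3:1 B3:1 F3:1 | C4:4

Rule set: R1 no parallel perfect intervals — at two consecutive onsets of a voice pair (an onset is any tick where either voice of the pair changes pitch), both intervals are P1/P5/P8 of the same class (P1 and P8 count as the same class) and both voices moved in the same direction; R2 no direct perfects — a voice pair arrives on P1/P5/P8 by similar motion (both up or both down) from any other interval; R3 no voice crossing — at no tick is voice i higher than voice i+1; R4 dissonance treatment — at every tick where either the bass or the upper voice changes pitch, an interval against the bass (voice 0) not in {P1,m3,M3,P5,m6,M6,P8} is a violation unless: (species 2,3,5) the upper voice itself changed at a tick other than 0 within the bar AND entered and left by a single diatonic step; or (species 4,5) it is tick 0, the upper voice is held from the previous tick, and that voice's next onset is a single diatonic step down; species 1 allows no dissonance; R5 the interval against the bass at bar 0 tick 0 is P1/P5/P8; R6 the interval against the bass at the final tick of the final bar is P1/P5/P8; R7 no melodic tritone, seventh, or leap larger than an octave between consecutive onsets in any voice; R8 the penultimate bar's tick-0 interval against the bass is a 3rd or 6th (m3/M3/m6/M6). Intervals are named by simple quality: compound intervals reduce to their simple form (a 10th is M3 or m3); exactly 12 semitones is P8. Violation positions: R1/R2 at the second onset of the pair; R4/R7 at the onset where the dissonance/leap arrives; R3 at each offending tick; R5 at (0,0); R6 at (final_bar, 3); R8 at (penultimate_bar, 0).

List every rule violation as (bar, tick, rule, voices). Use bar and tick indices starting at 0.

(2, 2, R4, (0, 1))
(2, 3, R4, (0, 1))
(2, 3, R7, (1,))
(3, 0, R7, (1,))
(7, 0, R4, (0, 1))
(7, 2, R4, (0, 1))
(7, 2, R7, (1,))
(8, 0, R2, (0, 1))
(9, 3, R4, (0, 1))
(9, 3, R7, (1,))
(10, 0, R7, (1,))
(10, 3, R7, (1,))

bar 0: v0=C3 v1=C4 downbeat P8
bar 1: v0=A2 v1=C3 downbeat m3
bar 2: v0=B2 v1=D3 downbeat m3
bar 3: v0=G2 v1=B2 downbeat M3
bar 4: v0=A2 v1=C3 downbeat m3
bar 5: v0=B2 v1=D3 downbeat m3
bar 6: v0=A2 v1=F3 downbeat m6
bar 7: v0=B2 v1=F3 downbeat TT
bar 8: v0=G2 v1=D3 downbeat P5
bar 9: v0=B2 v1=G3 downbeat m6
bar 10: v0=D3 v1=B3 downbeat M6
bar 11: v0=C3 v1=C4 downbeat P8
  -> R4 @ bar 2 tick 2 v(0, 1): B2/F3 TT untreated
  -> R4 @ bar 2 tick 3 v(0, 1): B2/E4 P4 untreated
  -> R7 @ bar 2 tick 3 v(1,): F3->E4 leap 11st
  -> R7 @ bar 3 tick 0 v(1,): E4->B2 leap 17st
  -> R4 @ bar 7 tick 0 v(0, 1): B2/F3 TT untreated
  -> R4 @ bar 7 tick 2 v(0, 1): B2/C4 m2 untreated
  -> R7 @ bar 7 tick 2 v(1,): D3->C4 leap 10st
  -> R2 @ bar 8 tick 0 v(0, 1): B2/G3 m6 -> G2/D3 P5 similar
  -> R4 @ bar 9 tick 3 v(0, 1): B2/F3 TT untreated
  -> R7 @ bar 9 tick 3 v(1,): B3->F3 leap 6st
  -> R7 @ bar 10 tick 0 v(1,): F3->B3 leap 6st
  -> R7 @ bar 10 tick 3 v(1,): B3->F3 leap 6st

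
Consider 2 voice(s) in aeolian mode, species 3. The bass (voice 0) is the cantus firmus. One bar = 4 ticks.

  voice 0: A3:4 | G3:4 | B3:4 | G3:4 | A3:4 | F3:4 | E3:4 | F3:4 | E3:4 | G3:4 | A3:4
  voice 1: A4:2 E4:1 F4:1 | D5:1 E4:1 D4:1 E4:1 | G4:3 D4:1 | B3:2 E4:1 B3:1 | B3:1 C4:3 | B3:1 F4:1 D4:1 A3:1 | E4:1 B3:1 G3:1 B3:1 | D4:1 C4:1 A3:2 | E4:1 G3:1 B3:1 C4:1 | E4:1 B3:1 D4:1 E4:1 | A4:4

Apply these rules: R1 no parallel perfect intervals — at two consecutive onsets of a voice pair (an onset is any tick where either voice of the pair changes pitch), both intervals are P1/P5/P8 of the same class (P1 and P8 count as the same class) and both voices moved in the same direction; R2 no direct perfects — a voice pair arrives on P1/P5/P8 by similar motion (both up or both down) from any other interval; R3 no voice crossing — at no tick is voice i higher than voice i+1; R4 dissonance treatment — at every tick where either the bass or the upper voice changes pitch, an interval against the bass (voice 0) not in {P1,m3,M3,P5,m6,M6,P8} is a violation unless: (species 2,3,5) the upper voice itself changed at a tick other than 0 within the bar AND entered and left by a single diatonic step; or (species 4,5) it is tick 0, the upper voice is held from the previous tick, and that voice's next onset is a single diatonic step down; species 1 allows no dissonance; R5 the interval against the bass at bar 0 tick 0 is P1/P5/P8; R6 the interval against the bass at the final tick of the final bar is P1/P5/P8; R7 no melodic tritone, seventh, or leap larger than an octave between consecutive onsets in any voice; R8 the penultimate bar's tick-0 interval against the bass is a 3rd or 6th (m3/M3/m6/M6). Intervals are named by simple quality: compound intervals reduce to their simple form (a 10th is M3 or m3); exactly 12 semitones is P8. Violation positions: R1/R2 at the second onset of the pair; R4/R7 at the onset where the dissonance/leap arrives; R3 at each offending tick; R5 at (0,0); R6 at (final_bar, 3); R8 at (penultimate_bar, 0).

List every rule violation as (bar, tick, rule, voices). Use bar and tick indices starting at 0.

(1, 1, R7, (1,))
(4, 0, R4, (0, 1))
(5, 0, R4, (0, 1))
(5, 1, R7, (1,))
(10, 0, R2, (0, 1))

bar 0: v0=A3 v1=A4 downbeat P8
bar 1: v0=G3 v1=D5 downbeat P5
bar 2: v0=B3 v1=G4 downbeat m6
bar 3: v0=G3 v1=B3 downbeat M3
bar 4: v0=A3 v1=B3 downbeat M2
bar 5: v0=F3 v1=B3 downbeat TT
bar 6: v0=E3 v1=E4 downbeat P8
bar 7: v0=F3 v1=D4 downbeat M6
bar 8: v0=E3 v1=E4 downbeat P8
bar 9: v0=G3 v1=E4 downbeat M6
bar 10: v0=A3 v1=A4 downbeat P8
  -> R7 @ bar 1 tick 1 v(1,): D5->E4 leap 10st
  -> R4 @ bar 4 tick 0 v(0, 1): A3/B3 M2 untreated
  -> R4 @ bar 5 tick 0 v(0, 1): F3/B3 TT untreated
  -> R7 @ bar 5 tick 1 v(1,): B3->F4 leap 6st
  -> R2 @ bar 10 tick 0 v(0, 1): G3/E4 M6 -> A3/A4 P8 similar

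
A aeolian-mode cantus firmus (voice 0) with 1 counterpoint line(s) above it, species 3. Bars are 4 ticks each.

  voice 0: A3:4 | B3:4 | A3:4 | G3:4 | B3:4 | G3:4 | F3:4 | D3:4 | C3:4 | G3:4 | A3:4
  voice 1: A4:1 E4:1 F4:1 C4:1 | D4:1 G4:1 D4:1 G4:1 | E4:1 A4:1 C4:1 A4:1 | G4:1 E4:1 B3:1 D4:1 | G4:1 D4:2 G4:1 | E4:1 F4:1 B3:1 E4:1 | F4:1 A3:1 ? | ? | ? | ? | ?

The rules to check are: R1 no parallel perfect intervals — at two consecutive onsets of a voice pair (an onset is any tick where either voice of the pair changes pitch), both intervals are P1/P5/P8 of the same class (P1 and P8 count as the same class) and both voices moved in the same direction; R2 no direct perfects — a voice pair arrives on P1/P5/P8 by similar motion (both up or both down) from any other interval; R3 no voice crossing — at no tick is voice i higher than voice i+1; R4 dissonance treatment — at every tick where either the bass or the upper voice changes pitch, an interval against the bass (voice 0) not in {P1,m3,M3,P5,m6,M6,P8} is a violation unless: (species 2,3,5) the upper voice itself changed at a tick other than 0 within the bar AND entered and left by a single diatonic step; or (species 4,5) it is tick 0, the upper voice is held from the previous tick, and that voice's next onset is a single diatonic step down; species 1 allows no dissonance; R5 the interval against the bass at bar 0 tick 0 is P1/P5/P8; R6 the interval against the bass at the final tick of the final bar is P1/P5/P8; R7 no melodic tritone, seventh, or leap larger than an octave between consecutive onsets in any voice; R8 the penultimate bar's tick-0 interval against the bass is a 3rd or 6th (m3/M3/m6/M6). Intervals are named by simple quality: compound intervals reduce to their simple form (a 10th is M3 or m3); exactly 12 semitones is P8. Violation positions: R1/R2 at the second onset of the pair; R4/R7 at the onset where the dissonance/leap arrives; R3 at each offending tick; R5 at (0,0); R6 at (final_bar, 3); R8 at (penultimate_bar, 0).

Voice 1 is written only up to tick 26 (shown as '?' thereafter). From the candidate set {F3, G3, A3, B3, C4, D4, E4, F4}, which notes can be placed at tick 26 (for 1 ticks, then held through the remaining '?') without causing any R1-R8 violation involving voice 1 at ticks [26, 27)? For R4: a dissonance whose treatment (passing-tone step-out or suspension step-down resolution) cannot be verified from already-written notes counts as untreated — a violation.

{A3, C4, D4, F3, F4}

F3: legal
G3: violates R4
A3: legal
B3: violates R4
C4: legal
D4: legal
E4: violates R4
F4: legal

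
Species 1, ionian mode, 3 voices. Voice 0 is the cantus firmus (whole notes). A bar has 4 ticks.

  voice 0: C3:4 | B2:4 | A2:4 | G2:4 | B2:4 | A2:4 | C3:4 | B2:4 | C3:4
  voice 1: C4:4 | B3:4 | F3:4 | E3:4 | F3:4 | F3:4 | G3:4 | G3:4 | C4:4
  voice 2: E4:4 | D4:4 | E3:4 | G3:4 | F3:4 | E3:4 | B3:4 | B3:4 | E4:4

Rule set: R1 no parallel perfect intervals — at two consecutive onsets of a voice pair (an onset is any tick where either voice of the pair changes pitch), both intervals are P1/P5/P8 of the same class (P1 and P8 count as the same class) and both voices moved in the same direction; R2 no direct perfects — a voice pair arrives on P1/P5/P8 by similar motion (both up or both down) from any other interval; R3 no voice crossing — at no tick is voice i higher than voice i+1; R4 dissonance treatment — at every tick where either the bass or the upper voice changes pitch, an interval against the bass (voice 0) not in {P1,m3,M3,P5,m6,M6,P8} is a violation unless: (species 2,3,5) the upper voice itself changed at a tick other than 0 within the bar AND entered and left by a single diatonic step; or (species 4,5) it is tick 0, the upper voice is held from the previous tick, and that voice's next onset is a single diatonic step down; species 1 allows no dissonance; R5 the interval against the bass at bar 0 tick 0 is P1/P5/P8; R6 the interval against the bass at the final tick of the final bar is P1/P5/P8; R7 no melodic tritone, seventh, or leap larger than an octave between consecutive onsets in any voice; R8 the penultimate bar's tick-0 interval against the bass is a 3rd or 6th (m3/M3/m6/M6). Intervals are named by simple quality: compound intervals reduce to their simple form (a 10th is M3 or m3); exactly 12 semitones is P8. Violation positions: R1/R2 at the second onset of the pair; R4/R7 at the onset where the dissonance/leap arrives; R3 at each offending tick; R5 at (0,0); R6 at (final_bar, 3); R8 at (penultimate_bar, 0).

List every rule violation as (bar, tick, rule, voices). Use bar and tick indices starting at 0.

(0, 0, R5, (0, 2))
(1, 0, R1, (0, 1))
(2, 0, R2, (0, 2))
(2, 0, R3, (1, 2))
(2, 0, R7, (1,))
(2, 0, R7, (2,))
(2, 1, R3, (1, 2))
(2, 2, R3, (1, 2))
(2, 3, R3, (1, 2))
(4, 0, R4, (0, 1))
(4, 0, R4, (0, 2))
(5, 0, R2, (0, 2))
(5, 0, R3, (1, 2))
(5, 1, R3, (1, 2))
(5, 2, R3, (1, 2))
(5, 3, R3, (1, 2))
(6, 0, R2, (0, 1))
(6, 0, R4, (0, 2))
(7, 0, R8, (0, 2))
(8, 0, R2, (0, 1))
(8, 3, R6, (0, 2))

bar 0: v0=C3 v1=C4 v2=E4 downbeat M3
bar 1: v0=B2 v1=B3 v2=D4 downbeat m3
bar 2: v0=A2 v1=F3 v2=E3 downbeat P5
bar 3: v0=G2 v1=E3 v2=G3 downbeat P8
bar 4: v0=B2 v1=F3 v2=F3 downbeat TT
bar 5: v0=A2 v1=F3 v2=E3 downbeat P5
bar 6: v0=C3 v1=G3 v2=B3 downbeat M7
bar 7: v0=B2 v1=G3 v2=B3 downbeat P8
bar 8: v0=C3 v1=C4 v2=E4 downbeat M3
  -> R5 @ bar 0 tick 0 v(0, 2): opens on M3
  -> R1 @ bar 1 tick 0 v(0, 1): C3/C4 P8 -> B2/B3 P8 similar
  -> R2 @ bar 2 tick 0 v(0, 2): B2/D4 m3 -> A2/E3 P5 similar
  -> R3 @ bar 2 tick 0 v(1, 2): F3 above E3
  -> R7 @ bar 2 tick 0 v(1,): B3->F3 leap 6st
  -> R7 @ bar 2 tick 0 v(2,): D4->E3 leap 10st
  -> R3 @ bar 2 tick 1 v(1, 2): F3 above E3
  -> R3 @ bar 2 tick 2 v(1, 2): F3 above E3
  -> R3 @ bar 2 tick 3 v(1, 2): F3 above E3
  -> R4 @ bar 4 tick 0 v(0, 1): B2/F3 TT untreated
  -> R4 @ bar 4 tick 0 v(0, 2): B2/F3 TT untreated
  -> R2 @ bar 5 tick 0 v(0, 2): B2/F3 TT -> A2/E3 P5 similar
  -> R3 @ bar 5 tick 0 v(1, 2): F3 above E3
  -> R3 @ bar 5 tick 1 v(1, 2): F3 above E3
  -> R3 @ bar 5 tick 2 v(1, 2): F3 above E3
  -> R3 @ bar 5 tick 3 v(1, 2): F3 above E3
  -> R2 @ bar 6 tick 0 v(0, 1): A2/F3 m6 -> C3/G3 P5 similar
  -> R4 @ bar 6 tick 0 v(0, 2): C3/B3 M7 untreated
  -> R8 @ bar 7 tick 0 v(0, 2): penult P8 not 3rd/6th
  -> R2 @ bar 8 tick 0 v(0, 1): B2/G3 m6 -> C3/C4 P8 similar
  -> R6 @ bar 8 tick 3 v(0, 2): closes on M3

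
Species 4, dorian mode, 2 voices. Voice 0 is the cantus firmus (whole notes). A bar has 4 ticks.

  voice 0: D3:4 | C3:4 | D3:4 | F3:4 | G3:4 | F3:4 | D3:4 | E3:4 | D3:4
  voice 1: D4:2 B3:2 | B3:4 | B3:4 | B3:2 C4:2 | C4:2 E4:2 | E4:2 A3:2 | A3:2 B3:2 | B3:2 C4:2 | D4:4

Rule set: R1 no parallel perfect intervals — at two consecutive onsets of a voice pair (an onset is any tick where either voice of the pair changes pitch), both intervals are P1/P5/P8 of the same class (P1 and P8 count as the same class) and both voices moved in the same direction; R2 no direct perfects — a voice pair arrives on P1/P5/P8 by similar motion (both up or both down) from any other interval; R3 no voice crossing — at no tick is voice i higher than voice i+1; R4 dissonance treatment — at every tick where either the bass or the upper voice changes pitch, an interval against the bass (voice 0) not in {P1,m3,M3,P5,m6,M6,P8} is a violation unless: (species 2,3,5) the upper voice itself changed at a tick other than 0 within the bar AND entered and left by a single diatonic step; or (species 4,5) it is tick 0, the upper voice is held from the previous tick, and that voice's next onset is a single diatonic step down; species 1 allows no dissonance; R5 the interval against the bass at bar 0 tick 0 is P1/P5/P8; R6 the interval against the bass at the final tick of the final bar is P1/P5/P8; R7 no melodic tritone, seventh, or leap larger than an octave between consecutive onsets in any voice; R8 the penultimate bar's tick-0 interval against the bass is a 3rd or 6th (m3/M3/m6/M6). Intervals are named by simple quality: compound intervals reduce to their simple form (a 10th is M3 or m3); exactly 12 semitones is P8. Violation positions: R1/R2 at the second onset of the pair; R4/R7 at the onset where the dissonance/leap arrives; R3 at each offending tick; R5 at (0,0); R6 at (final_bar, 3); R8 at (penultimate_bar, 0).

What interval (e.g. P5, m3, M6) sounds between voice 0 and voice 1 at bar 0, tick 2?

M6

voice 0=D3 voice 1=B3 -> M6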